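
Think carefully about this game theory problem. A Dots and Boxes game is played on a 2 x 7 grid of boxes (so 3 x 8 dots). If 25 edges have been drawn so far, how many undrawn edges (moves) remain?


Grid: 2 x 7 boxes, i.e. 3 rows and 8 columns of dots.
Horizontal edges: (rows + 1) * cols = 3 * 7 = 21
Vertical edges: rows * (cols + 1) = 2 * 8 = 16
Total edges: 21 + 16 = 37
Edges drawn: 25
Remaining: 37 - 25 = 12

12


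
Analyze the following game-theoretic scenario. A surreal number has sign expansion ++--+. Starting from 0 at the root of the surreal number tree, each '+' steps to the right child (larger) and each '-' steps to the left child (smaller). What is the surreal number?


Sign expansion: ++--+
Rule: track bounds (lo, hi), initially (-inf, +inf). On '+', the current value becomes lo and we move to the simplest number in (value, hi): value + 1 if hi = +inf, otherwise the midpoint (value + hi)/2. On '-', the current value becomes hi and we move to value - 1 if lo = -inf, otherwise the midpoint (lo + value)/2.
Start at 0.
Step 1: sign = +, move right. Bounds: (0, +inf). Value = 1
Step 2: sign = +, move right. Bounds: (1, +inf). Value = 2
Step 3: sign = -, move left. Bounds: (1, 2). Value = 3/2
Step 4: sign = -, move left. Bounds: (1, 3/2). Value = 5/4
Step 5: sign = +, move right. Bounds: (5/4, 3/2). Value = 11/8
The surreal number with sign expansion ++--+ is 11/8.

11/8


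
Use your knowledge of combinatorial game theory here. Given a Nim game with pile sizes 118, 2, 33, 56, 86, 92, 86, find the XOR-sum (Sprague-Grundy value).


We need the XOR (exclusive or) of all pile sizes.
After XOR-ing pile 1 (size 118): 0 XOR 118 = 118
After XOR-ing pile 2 (size 2): 118 XOR 2 = 116
After XOR-ing pile 3 (size 33): 116 XOR 33 = 85
After XOR-ing pile 4 (size 56): 85 XOR 56 = 109
After XOR-ing pile 5 (size 86): 109 XOR 86 = 59
After XOR-ing pile 6 (size 92): 59 XOR 92 = 103
After XOR-ing pile 7 (size 86): 103 XOR 86 = 49
The Nim-value of this position is 49.

49


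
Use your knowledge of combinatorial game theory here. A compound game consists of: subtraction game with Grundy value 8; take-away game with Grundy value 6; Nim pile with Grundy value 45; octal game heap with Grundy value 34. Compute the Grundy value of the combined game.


By the Sprague-Grundy theorem, the Grundy value of a sum of games is the XOR of individual Grundy values.
subtraction game: Grundy value = 8. Running XOR: 0 XOR 8 = 8
take-away game: Grundy value = 6. Running XOR: 8 XOR 6 = 14
Nim pile: Grundy value = 45. Running XOR: 14 XOR 45 = 35
octal game heap: Grundy value = 34. Running XOR: 35 XOR 34 = 1
The combined Grundy value is 1.

1


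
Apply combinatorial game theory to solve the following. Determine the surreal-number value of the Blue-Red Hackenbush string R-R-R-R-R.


Edges (from ground): R-R-R-R-R
By Berlekamp's sign-expansion rule, a Blue-Red Hackenbush stalk has the value of the surreal number whose sign sequence is the edge sequence with B -> + and R -> -.
Sign sequence: -----
Trace the sign expansion in the surreal number tree, starting from 0:
Edge 1: R (sign -) -> bounds (-inf, 0), value = -1
Edge 2: R (sign -) -> bounds (-inf, -1), value = -2
Edge 3: R (sign -) -> bounds (-inf, -2), value = -3
Edge 4: R (sign -) -> bounds (-inf, -3), value = -4
Edge 5: R (sign -) -> bounds (-inf, -4), value = -5
Game value = -5

-5


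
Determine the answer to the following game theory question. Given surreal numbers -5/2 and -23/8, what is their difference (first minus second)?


x = -5/2, y = -23/8
Converting to common denominator: 8
x = -20/8, y = -23/8
x - y = -5/2 - -23/8 = 3/8

3/8


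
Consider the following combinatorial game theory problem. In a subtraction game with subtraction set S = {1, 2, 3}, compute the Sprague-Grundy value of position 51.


The subtraction set is S = {1, 2, 3}.
G(k) = mex{ G(k - s) : s in S, s <= k }. We compute iteratively: G(0) = 0.
G(1) = mex({0}) = 1
G(2) = mex({0, 1}) = 2
G(3) = mex({0, 1, 2}) = 3
G(4) = mex({1, 2, 3}) = 0
G(5) = mex({0, 2, 3}) = 1
G(6) = mex({0, 1, 3}) = 2
Observe that G(4)..G(6) = 0, 1, 2 repeats G(0)..G(2) = 0, 1, 2.
For k >= max(S) = 3, G(k) is determined by the previous 3 values G(k-3)..G(k-1); a window of 3 consecutive values has recurred shifted by 4, so by induction G(k + 4) = G(k) for all k >= 0: the sequence is periodic from the start with period 4.
One period: G(0..3) = 0, 1, 2, 3.
51 mod 4 = 3, so G(51) = G(3) = 3.

3


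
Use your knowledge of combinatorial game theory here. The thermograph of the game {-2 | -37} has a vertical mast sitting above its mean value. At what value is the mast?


Game = {-2 | -37}, a switch {a | b} with numbers a > b.
Its thermograph has left wall a - t and right wall b + t, which meet at t = (a - b)/2, where both equal (a + b)/2. So the mast (mean value) is at (a + b)/2.
Mean = (-2 + (-37))/2 = -39/2 = -39/2

-39/2


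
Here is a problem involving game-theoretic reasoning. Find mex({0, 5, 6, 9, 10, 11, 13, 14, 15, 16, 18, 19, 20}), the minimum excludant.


Set = {0, 5, 6, 9, 10, 11, 13, 14, 15, 16, 18, 19, 20}
0 is in the set.
1 is NOT in the set. This is the mex.
mex = 1

1


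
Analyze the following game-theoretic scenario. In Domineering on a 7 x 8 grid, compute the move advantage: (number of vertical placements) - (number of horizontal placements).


Board is 7 x 8 (rows x cols).
Left (vertical) placements: (rows-1) * cols = 6 * 8 = 48
Right (horizontal) placements: rows * (cols-1) = 7 * 7 = 49
Advantage = Left - Right = 48 - 49 = -1

-1


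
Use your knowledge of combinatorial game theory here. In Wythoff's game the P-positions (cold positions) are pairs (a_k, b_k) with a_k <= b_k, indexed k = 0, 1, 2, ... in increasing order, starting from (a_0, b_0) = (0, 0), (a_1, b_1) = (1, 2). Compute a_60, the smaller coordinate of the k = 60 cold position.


By Wythoff's theorem, a_k = floor(k * phi) and b_k = floor(k * phi^2) = a_k + k, where phi = (1 + sqrt(5))/2 is the golden ratio.
phi = (1 + sqrt(5))/2 = 1.618034
k = 60
k * phi = 60 * 1.618034 = 97.082039
a_60 = floor(k * phi) = 97

97


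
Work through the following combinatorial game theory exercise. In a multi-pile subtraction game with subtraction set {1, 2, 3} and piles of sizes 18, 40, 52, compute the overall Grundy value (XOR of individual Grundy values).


Subtraction set: {1, 2, 3}
For this subtraction set, G(n) = n mod 4 (period = max + 1 = 4).
Pile 1 (size 18): G(18) = 18 mod 4 = 2
Pile 2 (size 40): G(40) = 40 mod 4 = 0
Pile 3 (size 52): G(52) = 52 mod 4 = 0
Total Grundy value = XOR of all: 2 XOR 0 XOR 0 = 2

2


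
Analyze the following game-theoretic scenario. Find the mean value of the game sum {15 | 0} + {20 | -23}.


G1 = {15 | 0}, G2 = {20 | -23}
Each is a switch {a | b} with numbers a > b; its mean value is (a + b)/2, and mean value is additive over game sums: m(G1 + G2) = m(G1) + m(G2).
Mean of G1 = (15 + (0))/2 = 15/2 = 15/2
Mean of G2 = (20 + (-23))/2 = -3/2 = -3/2
Mean of G1 + G2 = 15/2 + -3/2 = 6

6


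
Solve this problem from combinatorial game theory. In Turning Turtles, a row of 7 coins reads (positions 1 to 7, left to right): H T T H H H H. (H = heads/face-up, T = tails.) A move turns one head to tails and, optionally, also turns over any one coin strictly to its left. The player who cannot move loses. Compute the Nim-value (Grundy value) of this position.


Coins: H T T H H H H
Key fact: a single head at position k behaves exactly like a Nim heap of size k (turning it to T and optionally flipping a coin at j < k corresponds to moving the heap from k to j, or to 0), and heads combine as a disjunctive sum (two heads at the same place would cancel, matching j XOR j = 0). So the Nim-value is the XOR of the 1-indexed positions of the heads.
Face-up positions (1-indexed): [1, 4, 5, 6, 7]
XOR 0 with 1: 0 XOR 1 = 1
XOR 1 with 4: 1 XOR 4 = 5
XOR 5 with 5: 5 XOR 5 = 0
XOR 0 with 6: 0 XOR 6 = 6
XOR 6 with 7: 6 XOR 7 = 1
Nim-value = 1

1


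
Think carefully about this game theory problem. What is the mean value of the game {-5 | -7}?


Game = {-5 | -7}, a switch {a | b} with numbers a > b.
Its thermograph has left wall a - t and right wall b + t, which meet at t = (a - b)/2, where both equal (a + b)/2. So the mast (mean value) is at (a + b)/2.
Mean = (-5 + (-7))/2 = -12/2 = -6

-6


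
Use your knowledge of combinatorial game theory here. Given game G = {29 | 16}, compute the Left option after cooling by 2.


Original game: {29 | 16} (a switch {a | b} with a > b).
Cooling by t (for t below the temperature (a - b)/2 = 13/2) taxes each move by t: {a | b} cooled by t is {a - t | b + t}.
Cooling amount: t = 2
Cooled Left option: 29 - 2 = 27
Cooled Right option: 16 + 2 = 18
Cooled game: {27 | 18}
Left option = 27

27


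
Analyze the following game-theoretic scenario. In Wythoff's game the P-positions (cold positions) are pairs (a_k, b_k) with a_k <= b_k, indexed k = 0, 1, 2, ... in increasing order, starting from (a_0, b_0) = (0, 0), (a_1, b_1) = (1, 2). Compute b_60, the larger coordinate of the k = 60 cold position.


By Wythoff's theorem, a_k = floor(k * phi) and b_k = floor(k * phi^2) = a_k + k, where phi = (1 + sqrt(5))/2 is the golden ratio.
phi = (1 + sqrt(5))/2 = 1.618034
phi^2 = phi + 1 = 2.618034
k = 60
k * phi^2 = 60 * 2.618034 = 157.082039
b_60 = floor(k * phi^2) = 157 (check: a_60 + k = 97 + 60 = 157)

157


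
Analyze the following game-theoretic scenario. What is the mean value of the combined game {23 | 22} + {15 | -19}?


G1 = {23 | 22}, G2 = {15 | -19}
Each is a switch {a | b} with numbers a > b; its mean value is (a + b)/2, and mean value is additive over game sums: m(G1 + G2) = m(G1) + m(G2).
Mean of G1 = (23 + (22))/2 = 45/2 = 45/2
Mean of G2 = (15 + (-19))/2 = -4/2 = -2
Mean of G1 + G2 = 45/2 + -2 = 41/2

41/2


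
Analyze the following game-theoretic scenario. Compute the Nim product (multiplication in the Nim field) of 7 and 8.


Nim multiplication is bilinear over XOR: (u XOR v) * w = (u*w) XOR (v*w).
So we split each operand into its bit components and XOR the pairwise Nim products.
7 = 1 + 2 + 4 (as XOR of powers of 2).
8 = 8 (as XOR of powers of 2).
Using the standard Nim-product table on single bits:
  2*2 = 3,   2*4 = 8,   2*8 = 12,
  4*4 = 6,   4*8 = 11,  8*8 = 13,
and  1*x = x (identity), k*l = l*k (commutative).
Pairwise Nim products:
  1 * 8 = 8
  2 * 8 = 12
  4 * 8 = 11
XOR them: 8 XOR 12 XOR 11 = 15.
Result: 7 * 8 = 15 (in Nim).

15


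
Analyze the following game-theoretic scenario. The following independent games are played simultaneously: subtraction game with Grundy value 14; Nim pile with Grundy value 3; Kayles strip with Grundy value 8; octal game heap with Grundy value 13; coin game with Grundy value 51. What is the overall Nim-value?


By the Sprague-Grundy theorem, the Grundy value of a sum of games is the XOR of individual Grundy values.
subtraction game: Grundy value = 14. Running XOR: 0 XOR 14 = 14
Nim pile: Grundy value = 3. Running XOR: 14 XOR 3 = 13
Kayles strip: Grundy value = 8. Running XOR: 13 XOR 8 = 5
octal game heap: Grundy value = 13. Running XOR: 5 XOR 13 = 8
coin game: Grundy value = 51. Running XOR: 8 XOR 51 = 59
The combined Grundy value is 59.

59


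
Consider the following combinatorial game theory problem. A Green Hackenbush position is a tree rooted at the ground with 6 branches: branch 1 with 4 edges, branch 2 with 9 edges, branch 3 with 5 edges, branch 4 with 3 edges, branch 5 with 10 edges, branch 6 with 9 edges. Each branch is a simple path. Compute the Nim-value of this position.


The tree has 6 branches from the ground vertex.
In Green Hackenbush, the Nim-value of a simple path of length k is k.
Branch 1: length 4, Nim-value = 4
Branch 2: length 9, Nim-value = 9
Branch 3: length 5, Nim-value = 5
Branch 4: length 3, Nim-value = 3
Branch 5: length 10, Nim-value = 10
Branch 6: length 9, Nim-value = 9
Total Nim-value = XOR of all branch values:
0 XOR 4 = 4
4 XOR 9 = 13
13 XOR 5 = 8
8 XOR 3 = 11
11 XOR 10 = 1
1 XOR 9 = 8
Nim-value of the tree = 8

8


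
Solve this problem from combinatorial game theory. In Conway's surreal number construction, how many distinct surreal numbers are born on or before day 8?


Day 0: {|} = 0 is born. Count = 1.
Day n: the number of surreal numbers born by day n is 2^(n+1) - 1.
By day 0: 2^1 - 1 = 1
By day 1: 2^2 - 1 = 3
By day 2: 2^3 - 1 = 7
By day 3: 2^4 - 1 = 15
By day 4: 2^5 - 1 = 31
By day 5: 2^6 - 1 = 63
By day 6: 2^7 - 1 = 127
By day 7: 2^8 - 1 = 255
By day 8: 2^9 - 1 = 511
By day 8: 511 surreal numbers.

511


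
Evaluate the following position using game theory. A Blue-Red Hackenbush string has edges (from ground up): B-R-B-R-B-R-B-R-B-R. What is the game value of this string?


Edges (from ground): B-R-B-R-B-R-B-R-B-R
By Berlekamp's sign-expansion rule, a Blue-Red Hackenbush stalk has the value of the surreal number whose sign sequence is the edge sequence with B -> + and R -> -.
Sign sequence: +-+-+-+-+-
Trace the sign expansion in the surreal number tree, starting from 0:
Edge 1: B (sign +) -> bounds (0, +inf), value = 1
Edge 2: R (sign -) -> bounds (0, 1), value = 1/2
Edge 3: B (sign +) -> bounds (1/2, 1), value = 3/4
Edge 4: R (sign -) -> bounds (1/2, 3/4), value = 5/8
Edge 5: B (sign +) -> bounds (5/8, 3/4), value = 11/16
Edge 6: R (sign -) -> bounds (5/8, 11/16), value = 21/32
Edge 7: B (sign +) -> bounds (21/32, 11/16), value = 43/64
Edge 8: R (sign -) -> bounds (21/32, 43/64), value = 85/128
Edge 9: B (sign +) -> bounds (85/128, 43/64), value = 171/256
Edge 10: R (sign -) -> bounds (85/128, 171/256), value = 341/512
Game value = 341/512

341/512


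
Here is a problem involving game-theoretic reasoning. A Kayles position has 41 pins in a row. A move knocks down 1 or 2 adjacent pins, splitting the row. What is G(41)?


Kayles: a move removes 1 or 2 adjacent pins from a contiguous row.
Removing pins from a row of k leaves two independent rows (a, b) with a + b = k - 1 (one pin) or a + b = k - 2 (two pins); an end removal gives a = 0.
By Sprague-Grundy, G(k) = mex{ G(a) XOR G(b) } over all these splits. G(0) = 0.
G(1): splits (0,0):0^0=0 -> mex({0}) = 1
G(2): splits (0,1):0^1=1 (0,0):0^0=0 -> mex({0, 1}) = 2
G(3): splits (0,2):0^2=2 (1,1):1^1=0 (0,1):0^1=1 -> mex({0, 1, 2}) = 3
G(4): splits (0,3):0^3=3 (1,2):1^2=3 (0,2):0^2=2 (1,1):1^1=0 -> mex({0, 2, 3}) = 1
G(5): splits (0,4):0^1=1 (1,3):1^3=2 (2,2):2^2=0 (0,3):0^3=3 (1,2):1^2=3 -> mex({0, 1, 2, 3}) = 4
G(6) = mex({0, 1, 2, 4}) = 3
G(7) = mex({0, 1, 3, 4, 5}) = 2
G(8) = mex({0, 2, 3, 5, 6}) = 1
G(9) = mex({0, 1, 2, 3, 6, 7}) = 4
G(10) = mex({0, 1, 3, 4, 5, 7}) = 2
G(11) = mex({0, 1, 2, 3, 4, 5}) = 6
G(12) = mex({0, 1, 2, 3, 5, 6, 7}) = 4
G(13) = mex({0, 2, 3, 4, 6, 7}) = 1
G(14) = mex({0, 1, 4, 5, 6, 7}) = 2
G(15) = mex({0, 1, 2, 3, 4, 5, 6}) = 7
G(16) = mex({0, 2, 3, 5, 6, 7}) = 1
G(17) = mex({0, 1, 2, 3, 5, 6, 7}) = 4
G(18) = mex({0, 1, 2, 4, 5, 6}) = 3
G(19) = mex({0, 1, 3, 4, 5, 7}) = 2
G(20) = mex({0, 2, 3, 4, 5, 6, 7}) = 1
G(21) = mex({0, 1, 2, 3, 5, 6, 7}) = 4
G(22) = mex({0, 1, 2, 3, 4, 5, 7}) = 6
G(23) = mex({0, 1, 2, 3, 4, 5, 6}) = 7
G(24) = mex({0, 1, 2, 3, 5, 6, 7}) = 4
G(25) = mex({0, 2, 3, 4, 6, 7}) = 1
G(26) = mex({0, 1, 3, 4, 5, 6, 7}) = 2
G(27) = mex({0, 1, 2, 3, 4, 5, 6, 7}) = 8
G(28) = mex({0, 1, 2, 3, 4, 6, 7, 8}) = 5
G(29) = mex({0, 1, 2, 3, 5, 6, 7, 8, 9}) = 4
G(30) = mex({0, 1, 2, 3, 4, 5, 6, 9, 10}) = 7
G(31) = mex({0, 1, 3, 4, 5, 7, 10, 11}) = 2
G(32) = mex({0, 2, 3, 4, 5, 6, 7, 9, 11}) = 1
G(33) = mex({0, 1, 2, 3, 4, 5, 6, 7, 9, 12}) = 8
G(34) = mex({0, 1, 2, 3, 4, 5, 7, 8, 11, 12}) = 6
G(35) = mex({0, 1, 2, 3, 4, 5, 6, 8, 9, 10, 11}) = 7
G(36) = mex({0, 1, 2, 3, 5, 6, 7, 9, 10}) = 4
G(37) = mex({0, 2, 3, 4, 6, 7, 9, 10, 11, 12}) = 1
G(38) = mex({0, 1, 3, 4, 5, 6, 7, 9, 10, 11, 12}) = 2
G(39) = mex({0, 1, 2, 4, 5, 6, 7, 9, 10, 12, 14}) = 3
G(40) = mex({0, 2, 3, 4, 6, 7, 11, 12, 14}) = 1
G(41) = mex({0, 1, 2, 3, 5, 6, 7, 9, 10, 11, 12}) = 4
Therefore G(41) = 4.

4


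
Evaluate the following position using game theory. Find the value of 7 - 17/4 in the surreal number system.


x = 7, y = 17/4
Converting to common denominator: 4
x = 28/4, y = 17/4
x - y = 7 - 17/4 = 11/4

11/4


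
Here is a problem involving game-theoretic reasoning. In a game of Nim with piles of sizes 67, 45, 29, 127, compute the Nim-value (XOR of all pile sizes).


We need the XOR (exclusive or) of all pile sizes.
After XOR-ing pile 1 (size 67): 0 XOR 67 = 67
After XOR-ing pile 2 (size 45): 67 XOR 45 = 110
After XOR-ing pile 3 (size 29): 110 XOR 29 = 115
After XOR-ing pile 4 (size 127): 115 XOR 127 = 12
The Nim-value of this position is 12.

12


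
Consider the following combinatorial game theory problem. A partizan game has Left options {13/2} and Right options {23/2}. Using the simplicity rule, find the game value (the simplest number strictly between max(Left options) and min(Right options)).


Left options: {13/2}, max = 13/2
Right options: {23/2}, min = 23/2
All options are numbers and max(Left) < min(Right), so by the simplicity theorem the value is the simplest (earliest-born) number strictly between 13/2 and 23/2.
Integers 7 through 11 all lie strictly between 13/2 and 23/2.
Among integers, the simplest (lowest birthday = smallest |n|; 0 is born on day 0, +-n on day n) is 7.
No non-integer in the interval can be simpler: if x is a non-integer in the interval, then floor(x) or ceil(x) also lies in the interval (the interval contains an integer), and both are proper prefixes of x's sign expansion, i.e. born earlier. So the game value is 7.
Game value = 7

7


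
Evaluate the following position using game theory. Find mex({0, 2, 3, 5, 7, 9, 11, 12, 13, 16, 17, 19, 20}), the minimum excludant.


Set = {0, 2, 3, 5, 7, 9, 11, 12, 13, 16, 17, 19, 20}
0 is in the set.
1 is NOT in the set. This is the mex.
mex = 1

1


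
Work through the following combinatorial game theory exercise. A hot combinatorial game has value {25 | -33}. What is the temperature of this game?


The game is {25 | -33}, a switch {a | b} with numbers a > b.
Cooling {a | b} by t gives {a - t | b + t}, which stops being hot when a - t = b + t, i.e. at t = (a - b)/2. So the temperature of a switch is (a - b)/2.
Temperature = (Left option - Right option) / 2
= (25 - (-33)) / 2
= 58 / 2
= 29

29


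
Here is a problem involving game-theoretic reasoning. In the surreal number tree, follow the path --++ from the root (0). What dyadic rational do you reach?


Sign expansion: --++
Rule: track bounds (lo, hi), initially (-inf, +inf). On '+', the current value becomes lo and we move to the simplest number in (value, hi): value + 1 if hi = +inf, otherwise the midpoint (value + hi)/2. On '-', the current value becomes hi and we move to value - 1 if lo = -inf, otherwise the midpoint (lo + value)/2.
Start at 0.
Step 1: sign = -, move left. Bounds: (-inf, 0). Value = -1
Step 2: sign = -, move left. Bounds: (-inf, -1). Value = -2
Step 3: sign = +, move right. Bounds: (-2, -1). Value = -3/2
Step 4: sign = +, move right. Bounds: (-3/2, -1). Value = -5/4
The surreal number with sign expansion --++ is -5/4.

-5/4


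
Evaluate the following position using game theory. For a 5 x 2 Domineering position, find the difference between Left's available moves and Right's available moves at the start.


Board is 5 x 2 (rows x cols).
Left (vertical) placements: (rows-1) * cols = 4 * 2 = 8
Right (horizontal) placements: rows * (cols-1) = 5 * 1 = 5
Advantage = Left - Right = 8 - 5 = 3

3


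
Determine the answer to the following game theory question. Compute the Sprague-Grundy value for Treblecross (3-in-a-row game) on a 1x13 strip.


Treblecross: place X on empty cells; 3-in-a-row wins.
Playing within two cells of an existing X lets the opponent win at once, so sensible play treats the cells i-2..i+2 around each X as dead. The player left with no safe cell loses, so this is a normal-play take-away game on strips of safe cells.
Placing X at cell i (0-indexed) of a strip of k safe cells leaves independent strips of sizes max(0, i-2) and max(0, k-i-3). Hence G(k) = mex{ G(max(0,i-2)) XOR G(max(0,k-i-3)) : 0 <= i < k }, with G(0) = 0.
G(1): splits (0,0):0^0=0 -> mex({0}) = 1
G(2): splits (0,0):0^0=0 -> mex({0}) = 1
G(3): splits (0,0):0^0=0 -> mex({0}) = 1
G(4): splits (0,1):0^1=1 (0,0):0^0=0 -> mex({0, 1}) = 2
G(5): splits (0,2):0^1=1 (0,1):0^1=1 (0,0):0^0=0 -> mex({0, 1}) = 2
G(6) = mex({1}) = 0
G(7) = mex({0, 1, 2}) = 3
G(8) = mex({0, 1, 2}) = 3
G(9) = mex({0, 2}) = 1
G(10) = mex({0, 2, 3}) = 1
G(11) = mex({0, 3}) = 1
G(12) = mex({1, 3}) = 0
G(13) = mex({0, 1, 2, 3}) = 4
Therefore G(13) = 4.

4


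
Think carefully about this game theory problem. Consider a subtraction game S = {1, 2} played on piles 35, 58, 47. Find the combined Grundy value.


Subtraction set: {1, 2}
For this subtraction set, G(n) = n mod 3 (period = max + 1 = 3).
Pile 1 (size 35): G(35) = 35 mod 3 = 2
Pile 2 (size 58): G(58) = 58 mod 3 = 1
Pile 3 (size 47): G(47) = 47 mod 3 = 2
Total Grundy value = XOR of all: 2 XOR 1 XOR 2 = 1

1


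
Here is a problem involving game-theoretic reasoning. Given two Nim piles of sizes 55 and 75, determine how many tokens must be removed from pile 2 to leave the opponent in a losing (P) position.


Piles: 55 and 75
Current XOR: 55 XOR 75 = 124 (non-zero, so this is an N-position).
To make the XOR zero, we need to find a move that balances the piles.
For pile 2 (size 75): target = 75 XOR 124 = 55
We reduce pile 2 from 75 to 55.
Tokens removed: 75 - 55 = 20
Verification: 55 XOR 55 = 0

20


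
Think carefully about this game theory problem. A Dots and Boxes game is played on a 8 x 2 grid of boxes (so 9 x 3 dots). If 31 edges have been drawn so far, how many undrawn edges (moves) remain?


Grid: 8 x 2 boxes, i.e. 9 rows and 3 columns of dots.
Horizontal edges: (rows + 1) * cols = 9 * 2 = 18
Vertical edges: rows * (cols + 1) = 8 * 3 = 24
Total edges: 18 + 24 = 42
Edges drawn: 31
Remaining: 42 - 31 = 11

11


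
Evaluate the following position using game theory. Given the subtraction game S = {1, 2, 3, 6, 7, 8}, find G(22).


The subtraction set is S = {1, 2, 3, 6, 7, 8}.
G(k) = mex{ G(k - s) : s in S, s <= k }. We compute iteratively: G(0) = 0.
G(1) = mex({0}) = 1
G(2) = mex({0, 1}) = 2
G(3) = mex({0, 1, 2}) = 3
G(4) = mex({1, 2, 3}) = 0
G(5) = mex({0, 2, 3}) = 1
G(6) = mex({0, 1, 3}) = 2
G(7) = mex({0, 1, 2}) = 3
G(8) = mex({0, 1, 2, 3}) = 4
G(9) = mex({1, 2, 3, 4}) = 0
G(10) = mex({0, 2, 3, 4}) = 1
G(11) = mex({0, 1, 3, 4}) = 2
G(12) = mex({0, 1, 2}) = 3
G(13) = mex({1, 2, 3}) = 0
G(14) = mex({0, 2, 3, 4}) = 1
G(15) = mex({0, 1, 3, 4}) = 2
G(16) = mex({0, 1, 2, 4}) = 3
Observe that G(9)..G(16) = 0, 1, 2, 3, 0, 1, 2, 3 repeats G(0)..G(7) = 0, 1, 2, 3, 0, 1, 2, 3.
For k >= max(S) = 8, G(k) is determined by the previous 8 values G(k-8)..G(k-1); a window of 8 consecutive values has recurred shifted by 9, so by induction G(k + 9) = G(k) for all k >= 0: the sequence is periodic from the start with period 9.
One period: G(0..8) = 0, 1, 2, 3, 0, 1, 2, 3, 4.
22 mod 9 = 4, so G(22) = G(4) = 0.

0


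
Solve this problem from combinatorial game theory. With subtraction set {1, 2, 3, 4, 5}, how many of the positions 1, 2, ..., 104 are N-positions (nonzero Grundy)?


Subtraction set S = {1, 2, 3, 4, 5}, so G(n) = n mod 6.
G(n) = 0 when n is a multiple of 6.
Multiples of 6 in [1, 104]: 17
N-positions (nonzero Grundy) = 104 - 17 = 87

87


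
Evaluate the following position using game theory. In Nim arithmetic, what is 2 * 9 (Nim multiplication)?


Nim multiplication is bilinear over XOR: (u XOR v) * w = (u*w) XOR (v*w).
So we split each operand into its bit components and XOR the pairwise Nim products.
2 = 2 (as XOR of powers of 2).
9 = 1 + 8 (as XOR of powers of 2).
Using the standard Nim-product table on single bits:
  2*2 = 3,   2*4 = 8,   2*8 = 12,
  4*4 = 6,   4*8 = 11,  8*8 = 13,
and  1*x = x (identity), k*l = l*k (commutative).
Pairwise Nim products:
  2 * 1 = 2
  2 * 8 = 12
XOR them: 2 XOR 12 = 14.
Result: 2 * 9 = 14 (in Nim).

14


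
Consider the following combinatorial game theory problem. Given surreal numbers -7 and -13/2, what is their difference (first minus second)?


x = -7, y = -13/2
Converting to common denominator: 2
x = -14/2, y = -13/2
x - y = -7 - -13/2 = -1/2

-1/2


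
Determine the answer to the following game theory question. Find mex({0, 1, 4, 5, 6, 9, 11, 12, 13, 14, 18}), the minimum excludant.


Set = {0, 1, 4, 5, 6, 9, 11, 12, 13, 14, 18}
0 is in the set.
1 is in the set.
2 is NOT in the set. This is the mex.
mex = 2

2


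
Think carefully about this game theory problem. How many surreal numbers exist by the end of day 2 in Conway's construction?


Day 0: {|} = 0 is born. Count = 1.
Day n: the number of surreal numbers born by day n is 2^(n+1) - 1.
By day 0: 2^1 - 1 = 1
By day 1: 2^2 - 1 = 3
By day 2: 2^3 - 1 = 7
By day 2: 7 surreal numbers.

7


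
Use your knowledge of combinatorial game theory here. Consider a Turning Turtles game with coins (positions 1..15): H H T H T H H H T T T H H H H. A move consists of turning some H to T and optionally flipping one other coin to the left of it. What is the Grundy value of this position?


Coins: H H T H T H H H T T T H H H H
Key fact: a single head at position k behaves exactly like a Nim heap of size k (turning it to T and optionally flipping a coin at j < k corresponds to moving the heap from k to j, or to 0), and heads combine as a disjunctive sum (two heads at the same place would cancel, matching j XOR j = 0). So the Nim-value is the XOR of the 1-indexed positions of the heads.
Face-up positions (1-indexed): [1, 2, 4, 6, 7, 8, 12, 13, 14, 15]
XOR 0 with 1: 0 XOR 1 = 1
XOR 1 with 2: 1 XOR 2 = 3
XOR 3 with 4: 3 XOR 4 = 7
XOR 7 with 6: 7 XOR 6 = 1
XOR 1 with 7: 1 XOR 7 = 6
XOR 6 with 8: 6 XOR 8 = 14
XOR 14 with 12: 14 XOR 12 = 2
XOR 2 with 13: 2 XOR 13 = 15
XOR 15 with 14: 15 XOR 14 = 1
XOR 1 with 15: 1 XOR 15 = 14
Nim-value = 14

14


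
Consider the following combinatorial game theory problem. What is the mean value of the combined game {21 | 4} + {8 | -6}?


G1 = {21 | 4}, G2 = {8 | -6}
Each is a switch {a | b} with numbers a > b; its mean value is (a + b)/2, and mean value is additive over game sums: m(G1 + G2) = m(G1) + m(G2).
Mean of G1 = (21 + (4))/2 = 25/2 = 25/2
Mean of G2 = (8 + (-6))/2 = 2/2 = 1
Mean of G1 + G2 = 25/2 + 1 = 27/2

27/2


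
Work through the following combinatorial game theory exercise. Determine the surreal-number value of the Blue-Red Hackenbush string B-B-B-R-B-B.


Edges (from ground): B-B-B-R-B-B
By Berlekamp's sign-expansion rule, a Blue-Red Hackenbush stalk has the value of the surreal number whose sign sequence is the edge sequence with B -> + and R -> -.
Sign sequence: +++-++
Trace the sign expansion in the surreal number tree, starting from 0:
Edge 1: B (sign +) -> bounds (0, +inf), value = 1
Edge 2: B (sign +) -> bounds (1, +inf), value = 2
Edge 3: B (sign +) -> bounds (2, +inf), value = 3
Edge 4: R (sign -) -> bounds (2, 3), value = 5/2
Edge 5: B (sign +) -> bounds (5/2, 3), value = 11/4
Edge 6: B (sign +) -> bounds (11/4, 3), value = 23/8
Game value = 23/8

23/8


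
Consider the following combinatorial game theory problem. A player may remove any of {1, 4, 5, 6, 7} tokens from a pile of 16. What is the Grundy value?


The subtraction set is S = {1, 4, 5, 6, 7}.
G(k) = mex{ G(k - s) : s in S, s <= k }. We compute iteratively: G(0) = 0.
G(1) = mex({0}) = 1
G(2) = mex({1}) = 0
G(3) = mex({0}) = 1
G(4) = mex({0, 1}) = 2
G(5) = mex({0, 1, 2}) = 3
G(6) = mex({0, 1, 3}) = 2
G(7) = mex({0, 1, 2}) = 3
G(8) = mex({0, 1, 2, 3}) = 4
G(9) = mex({0, 1, 2, 3, 4}) = 5
G(10) = mex({1, 2, 3, 5}) = 0
G(11) = mex({0, 2, 3}) = 1
G(12) = mex({1, 2, 3, 4}) = 0
G(13) = mex({0, 2, 3, 4, 5}) = 1
G(14) = mex({0, 1, 3, 4, 5}) = 2
G(15) = mex({0, 1, 2, 4, 5}) = 3
G(16) = mex({0, 1, 3, 5}) = 2
Therefore G(16) = 2.

2


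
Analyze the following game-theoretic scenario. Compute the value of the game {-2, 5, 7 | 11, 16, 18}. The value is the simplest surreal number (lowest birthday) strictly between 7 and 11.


Left options: {-2, 5, 7}, max = 7
Right options: {11, 16, 18}, min = 11
All options are numbers and max(Left) < min(Right), so by the simplicity theorem the value is the simplest (earliest-born) number strictly between 7 and 11.
Integers 8 through 10 all lie strictly between 7 and 11.
Among integers, the simplest (lowest birthday = smallest |n|; 0 is born on day 0, +-n on day n) is 8.
No non-integer in the interval can be simpler: if x is a non-integer in the interval, then floor(x) or ceil(x) also lies in the interval (the interval contains an integer), and both are proper prefixes of x's sign expansion, i.e. born earlier. So the game value is 8.
Game value = 8

8


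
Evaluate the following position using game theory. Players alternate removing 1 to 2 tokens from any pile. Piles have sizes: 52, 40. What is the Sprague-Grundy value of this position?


Subtraction set: {1, 2}
For this subtraction set, G(n) = n mod 3 (period = max + 1 = 3).
Pile 1 (size 52): G(52) = 52 mod 3 = 1
Pile 2 (size 40): G(40) = 40 mod 3 = 1
Total Grundy value = XOR of all: 1 XOR 1 = 0

0


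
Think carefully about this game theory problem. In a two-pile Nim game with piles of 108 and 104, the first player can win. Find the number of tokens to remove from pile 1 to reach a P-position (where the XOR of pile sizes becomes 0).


Piles: 108 and 104
Current XOR: 108 XOR 104 = 4 (non-zero, so this is an N-position).
To make the XOR zero, we need to find a move that balances the piles.
For pile 1 (size 108): target = 108 XOR 4 = 104
We reduce pile 1 from 108 to 104.
Tokens removed: 108 - 104 = 4
Verification: 104 XOR 104 = 0

4


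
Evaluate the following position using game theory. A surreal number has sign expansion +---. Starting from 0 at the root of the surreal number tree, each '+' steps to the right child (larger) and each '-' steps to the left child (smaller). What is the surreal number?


Sign expansion: +---
Rule: track bounds (lo, hi), initially (-inf, +inf). On '+', the current value becomes lo and we move to the simplest number in (value, hi): value + 1 if hi = +inf, otherwise the midpoint (value + hi)/2. On '-', the current value becomes hi and we move to value - 1 if lo = -inf, otherwise the midpoint (lo + value)/2.
Start at 0.
Step 1: sign = +, move right. Bounds: (0, +inf). Value = 1
Step 2: sign = -, move left. Bounds: (0, 1). Value = 1/2
Step 3: sign = -, move left. Bounds: (0, 1/2). Value = 1/4
Step 4: sign = -, move left. Bounds: (0, 1/4). Value = 1/8
The surreal number with sign expansion +--- is 1/8.

1/8


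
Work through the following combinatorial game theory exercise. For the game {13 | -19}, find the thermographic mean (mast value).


Game = {13 | -19}, a switch {a | b} with numbers a > b.
Its thermograph has left wall a - t and right wall b + t, which meet at t = (a - b)/2, where both equal (a + b)/2. So the mast (mean value) is at (a + b)/2.
Mean = (13 + (-19))/2 = -6/2 = -3

-3


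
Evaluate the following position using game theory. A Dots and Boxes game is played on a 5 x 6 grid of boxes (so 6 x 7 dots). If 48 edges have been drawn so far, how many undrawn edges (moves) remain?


Grid: 5 x 6 boxes, i.e. 6 rows and 7 columns of dots.
Horizontal edges: (rows + 1) * cols = 6 * 6 = 36
Vertical edges: rows * (cols + 1) = 5 * 7 = 35
Total edges: 36 + 35 = 71
Edges drawn: 48
Remaining: 71 - 48 = 23

23


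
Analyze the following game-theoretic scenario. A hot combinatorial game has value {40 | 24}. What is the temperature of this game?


The game is {40 | 24}, a switch {a | b} with numbers a > b.
Cooling {a | b} by t gives {a - t | b + t}, which stops being hot when a - t = b + t, i.e. at t = (a - b)/2. So the temperature of a switch is (a - b)/2.
Temperature = (Left option - Right option) / 2
= (40 - (24)) / 2
= 16 / 2
= 8

8


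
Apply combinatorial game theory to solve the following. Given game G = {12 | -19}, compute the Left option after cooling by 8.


Original game: {12 | -19} (a switch {a | b} with a > b).
Cooling by t (for t below the temperature (a - b)/2 = 31/2) taxes each move by t: {a | b} cooled by t is {a - t | b + t}.
Cooling amount: t = 8
Cooled Left option: 12 - 8 = 4
Cooled Right option: -19 + 8 = -11
Cooled game: {4 | -11}
Left option = 4

4


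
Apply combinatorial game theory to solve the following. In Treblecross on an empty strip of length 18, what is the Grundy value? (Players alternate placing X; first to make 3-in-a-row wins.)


Treblecross: place X on empty cells; 3-in-a-row wins.
Playing within two cells of an existing X lets the opponent win at once, so sensible play treats the cells i-2..i+2 around each X as dead. The player left with no safe cell loses, so this is a normal-play take-away game on strips of safe cells.
Placing X at cell i (0-indexed) of a strip of k safe cells leaves independent strips of sizes max(0, i-2) and max(0, k-i-3). Hence G(k) = mex{ G(max(0,i-2)) XOR G(max(0,k-i-3)) : 0 <= i < k }, with G(0) = 0.
G(1): splits (0,0):0^0=0 -> mex({0}) = 1
G(2): splits (0,0):0^0=0 -> mex({0}) = 1
G(3): splits (0,0):0^0=0 -> mex({0}) = 1
G(4): splits (0,1):0^1=1 (0,0):0^0=0 -> mex({0, 1}) = 2
G(5): splits (0,2):0^1=1 (0,1):0^1=1 (0,0):0^0=0 -> mex({0, 1}) = 2
G(6) = mex({1}) = 0
G(7) = mex({0, 1, 2}) = 3
G(8) = mex({0, 1, 2}) = 3
G(9) = mex({0, 2}) = 1
G(10) = mex({0, 2, 3}) = 1
G(11) = mex({0, 3}) = 1
G(12) = mex({1, 3}) = 0
G(13) = mex({0, 1, 2, 3}) = 4
G(14) = mex({0, 1, 2}) = 3
G(15) = mex({0, 1, 2}) = 3
G(16) = mex({0, 1, 2, 4}) = 3
G(17) = mex({0, 1, 3, 4}) = 2
G(18) = mex({0, 1, 3, 4}) = 2
Therefore G(18) = 2.

2


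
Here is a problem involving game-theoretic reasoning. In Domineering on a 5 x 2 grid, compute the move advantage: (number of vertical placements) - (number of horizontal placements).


Board is 5 x 2 (rows x cols).
Left (vertical) placements: (rows-1) * cols = 4 * 2 = 8
Right (horizontal) placements: rows * (cols-1) = 5 * 1 = 5
Advantage = Left - Right = 8 - 5 = 3

3


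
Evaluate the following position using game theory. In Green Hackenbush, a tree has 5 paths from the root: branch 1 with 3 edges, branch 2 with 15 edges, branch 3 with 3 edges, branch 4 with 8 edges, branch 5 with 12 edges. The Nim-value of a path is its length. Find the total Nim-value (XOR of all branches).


The tree has 5 branches from the ground vertex.
In Green Hackenbush, the Nim-value of a simple path of length k is k.
Branch 1: length 3, Nim-value = 3
Branch 2: length 15, Nim-value = 15
Branch 3: length 3, Nim-value = 3
Branch 4: length 8, Nim-value = 8
Branch 5: length 12, Nim-value = 12
Total Nim-value = XOR of all branch values:
0 XOR 3 = 3
3 XOR 15 = 12
12 XOR 3 = 15
15 XOR 8 = 7
7 XOR 12 = 11
Nim-value of the tree = 11

11


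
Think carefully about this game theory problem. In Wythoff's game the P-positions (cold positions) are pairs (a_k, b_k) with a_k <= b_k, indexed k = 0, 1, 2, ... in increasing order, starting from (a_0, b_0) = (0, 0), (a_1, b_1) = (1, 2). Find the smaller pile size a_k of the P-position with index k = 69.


By Wythoff's theorem, a_k = floor(k * phi) and b_k = floor(k * phi^2) = a_k + k, where phi = (1 + sqrt(5))/2 is the golden ratio.
phi = (1 + sqrt(5))/2 = 1.618034
k = 69
k * phi = 69 * 1.618034 = 111.644345
a_69 = floor(k * phi) = 111

111


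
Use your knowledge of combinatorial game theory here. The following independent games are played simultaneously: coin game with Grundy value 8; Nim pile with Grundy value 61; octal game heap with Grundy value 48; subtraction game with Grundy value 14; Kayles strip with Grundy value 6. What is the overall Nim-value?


By the Sprague-Grundy theorem, the Grundy value of a sum of games is the XOR of individual Grundy values.
coin game: Grundy value = 8. Running XOR: 0 XOR 8 = 8
Nim pile: Grundy value = 61. Running XOR: 8 XOR 61 = 53
octal game heap: Grundy value = 48. Running XOR: 53 XOR 48 = 5
subtraction game: Grundy value = 14. Running XOR: 5 XOR 14 = 11
Kayles strip: Grundy value = 6. Running XOR: 11 XOR 6 = 13
The combined Grundy value is 13.

13


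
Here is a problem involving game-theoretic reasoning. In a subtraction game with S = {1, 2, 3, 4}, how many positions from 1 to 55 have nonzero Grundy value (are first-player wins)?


Subtraction set S = {1, 2, 3, 4}, so G(n) = n mod 5.
G(n) = 0 when n is a multiple of 5.
Multiples of 5 in [1, 55]: 11
N-positions (nonzero Grundy) = 55 - 11 = 44

44


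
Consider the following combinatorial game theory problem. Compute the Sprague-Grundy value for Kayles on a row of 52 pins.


Kayles: a move removes 1 or 2 adjacent pins from a contiguous row.
Removing pins from a row of k leaves two independent rows (a, b) with a + b = k - 1 (one pin) or a + b = k - 2 (two pins); an end removal gives a = 0.
By Sprague-Grundy, G(k) = mex{ G(a) XOR G(b) } over all these splits. G(0) = 0.
G(1): splits (0,0):0^0=0 -> mex({0}) = 1
G(2): splits (0,1):0^1=1 (0,0):0^0=0 -> mex({0, 1}) = 2
G(3): splits (0,2):0^2=2 (1,1):1^1=0 (0,1):0^1=1 -> mex({0, 1, 2}) = 3
G(4): splits (0,3):0^3=3 (1,2):1^2=3 (0,2):0^2=2 (1,1):1^1=0 -> mex({0, 2, 3}) = 1
G(5): splits (0,4):0^1=1 (1,3):1^3=2 (2,2):2^2=0 (0,3):0^3=3 (1,2):1^2=3 -> mex({0, 1, 2, 3}) = 4
G(6) = mex({0, 1, 2, 4}) = 3
G(7) = mex({0, 1, 3, 4, 5}) = 2
G(8) = mex({0, 2, 3, 5, 6}) = 1
G(9) = mex({0, 1, 2, 3, 6, 7}) = 4
G(10) = mex({0, 1, 3, 4, 5, 7}) = 2
G(11) = mex({0, 1, 2, 3, 4, 5}) = 6
G(12) = mex({0, 1, 2, 3, 5, 6, 7}) = 4
G(13) = mex({0, 2, 3, 4, 6, 7}) = 1
G(14) = mex({0, 1, 4, 5, 6, 7}) = 2
G(15) = mex({0, 1, 2, 3, 4, 5, 6}) = 7
G(16) = mex({0, 2, 3, 5, 6, 7}) = 1
G(17) = mex({0, 1, 2, 3, 5, 6, 7}) = 4
G(18) = mex({0, 1, 2, 4, 5, 6}) = 3
G(19) = mex({0, 1, 3, 4, 5, 7}) = 2
G(20) = mex({0, 2, 3, 4, 5, 6, 7}) = 1
G(21) = mex({0, 1, 2, 3, 5, 6, 7}) = 4
G(22) = mex({0, 1, 2, 3, 4, 5, 7}) = 6
G(23) = mex({0, 1, 2, 3, 4, 5, 6}) = 7
G(24) = mex({0, 1, 2, 3, 5, 6, 7}) = 4
G(25) = mex({0, 2, 3, 4, 6, 7}) = 1
G(26) = mex({0, 1, 3, 4, 5, 6, 7}) = 2
G(27) = mex({0, 1, 2, 3, 4, 5, 6, 7}) = 8
G(28) = mex({0, 1, 2, 3, 4, 6, 7, 8}) = 5
G(29) = mex({0, 1, 2, 3, 5, 6, 7, 8, 9}) = 4
G(30) = mex({0, 1, 2, 3, 4, 5, 6, 9, 10}) = 7
G(31) = mex({0, 1, 3, 4, 5, 7, 10, 11}) = 2
G(32) = mex({0, 2, 3, 4, 5, 6, 7, 9, 11}) = 1
G(33) = mex({0, 1, 2, 3, 4, 5, 6, 7, 9, 12}) = 8
G(34) = mex({0, 1, 2, 3, 4, 5, 7, 8, 11, 12}) = 6
G(35) = mex({0, 1, 2, 3, 4, 5, 6, 8, 9, 10, 11}) = 7
G(36) = mex({0, 1, 2, 3, 5, 6, 7, 9, 10}) = 4
G(37) = mex({0, 2, 3, 4, 6, 7, 9, 10, 11, 12}) = 1
G(38) = mex({0, 1, 3, 4, 5, 6, 7, 9, 10, 11, 12}) = 2
G(39) = mex({0, 1, 2, 4, 5, 6, 7, 9, 10, 12, 14}) = 3
G(40) = mex({0, 2, 3, 4, 6, 7, 11, 12, 14}) = 1
G(41) = mex({0, 1, 2, 3, 5, 6, 7, 9, 10, 11, 12}) = 4
G(42) = mex({0, 1, 2, 3, 4, 5, 6, 9, 10}) = 7
G(43) = mex({0, 1, 3, 4, 5, 7, 9, 10, 12, 15}) = 2
G(44) = mex({0, 2, 3, 4, 5, 6, 7, 9, 10, 12, 15}) = 1
G(45) = mex({0, 1, 2, 3, 4, 5, 6, 7, 9, 10, 12, 14}) = 8
G(46) = mex({0, 1, 3, 4, 5, 7, 8, 11, 12, 14}) = 2
G(47) = mex({0, 1, 2, 3, 4, 5, 6, 8, 9, 10, 11, 12}) = 7
G(48) = mex({0, 1, 2, 3, 5, 6, 7, 9, 10}) = 4
G(49) = mex({0, 2, 3, 4, 6, 7, 9, 10, 11, 12, 15}) = 1
G(50) = mex({0, 1, 4, 5, 6, 7, 9, 11, 12, 14, 15}) = 2
G(51) = mex({0, 1, 2, 3, 4, 5, 6, 7, 9, 12, 14, 15}) = 8
G(52) = mex({0, 2, 3, 4, 5, 6, 7, 8, 11, 12, 15}) = 1
Therefore G(52) = 1.

1


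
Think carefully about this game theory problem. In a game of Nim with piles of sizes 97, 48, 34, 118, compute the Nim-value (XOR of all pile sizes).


We need the XOR (exclusive or) of all pile sizes.
After XOR-ing pile 1 (size 97): 0 XOR 97 = 97
After XOR-ing pile 2 (size 48): 97 XOR 48 = 81
After XOR-ing pile 3 (size 34): 81 XOR 34 = 115
After XOR-ing pile 4 (size 118): 115 XOR 118 = 5
The Nim-value of this position is 5.

5


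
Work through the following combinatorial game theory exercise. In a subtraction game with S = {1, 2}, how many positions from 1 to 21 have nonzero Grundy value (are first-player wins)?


Subtraction set S = {1, 2}, so G(n) = n mod 3.
G(n) = 0 when n is a multiple of 3.
Multiples of 3 in [1, 21]: 7
N-positions (nonzero Grundy) = 21 - 7 = 14

14


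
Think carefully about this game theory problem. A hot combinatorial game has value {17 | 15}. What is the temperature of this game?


The game is {17 | 15}, a switch {a | b} with numbers a > b.
Cooling {a | b} by t gives {a - t | b + t}, which stops being hot when a - t = b + t, i.e. at t = (a - b)/2. So the temperature of a switch is (a - b)/2.
Temperature = (Left option - Right option) / 2
= (17 - (15)) / 2
= 2 / 2
= 1

1
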